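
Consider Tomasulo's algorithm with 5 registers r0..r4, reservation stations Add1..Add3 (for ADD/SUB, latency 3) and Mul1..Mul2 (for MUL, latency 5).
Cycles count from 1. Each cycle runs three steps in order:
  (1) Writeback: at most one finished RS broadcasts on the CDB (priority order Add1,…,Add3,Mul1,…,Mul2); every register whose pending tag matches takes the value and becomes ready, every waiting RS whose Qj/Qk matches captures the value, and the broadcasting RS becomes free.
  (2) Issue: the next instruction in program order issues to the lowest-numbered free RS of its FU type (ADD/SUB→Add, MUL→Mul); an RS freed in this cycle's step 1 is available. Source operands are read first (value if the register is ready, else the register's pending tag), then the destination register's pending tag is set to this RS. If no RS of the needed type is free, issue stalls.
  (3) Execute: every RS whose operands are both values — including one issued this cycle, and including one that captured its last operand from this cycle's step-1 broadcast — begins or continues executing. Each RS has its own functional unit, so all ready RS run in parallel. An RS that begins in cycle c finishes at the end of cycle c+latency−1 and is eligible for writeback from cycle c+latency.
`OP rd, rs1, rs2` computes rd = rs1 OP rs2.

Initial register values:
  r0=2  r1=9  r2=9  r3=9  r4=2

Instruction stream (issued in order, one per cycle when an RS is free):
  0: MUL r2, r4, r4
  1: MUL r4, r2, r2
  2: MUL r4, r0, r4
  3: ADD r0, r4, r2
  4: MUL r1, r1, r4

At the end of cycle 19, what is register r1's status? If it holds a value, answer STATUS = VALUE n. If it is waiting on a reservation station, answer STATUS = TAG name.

cycle 1: issue MUL r2<-Mul1 // r0:2,r1:9,r2:Mul1,r3:9,r4:2
cycle 2: issue MUL r4<-Mul2 // r0:2,r1:9,r2:Mul1,r3:9,r4:Mul2
cycle 3: stall // r0:2,r1:9,r2:Mul1,r3:9,r4:Mul2
cycle 4: stall // r0:2,r1:9,r2:Mul1,r3:9,r4:Mul2
cycle 5: stall // r0:2,r1:9,r2:Mul1,r3:9,r4:Mul2
cycle 6: CDB Mul1=4; issue MUL r4<-Mul1 // r0:2,r1:9,r2:4,r3:9,r4:Mul1
cycle 7: issue ADD r0<-Add1 // r0:Add1,r1:9,r2:4,r3:9,r4:Mul1
cycle 8: stall // r0:Add1,r1:9,r2:4,r3:9,r4:Mul1
cycle 9: stall // r0:Add1,r1:9,r2:4,r3:9,r4:Mul1
cycle 10: stall // r0:Add1,r1:9,r2:4,r3:9,r4:Mul1
cycle 11: CDB Mul2=16; issue MUL r1<-Mul2 // r0:Add1,r1:Mul2,r2:4,r3:9,r4:Mul1
cycle 12: - // r0:Add1,r1:Mul2,r2:4,r3:9,r4:Mul1
cycle 13: - // r0:Add1,r1:Mul2,r2:4,r3:9,r4:Mul1
cycle 14: - // r0:Add1,r1:Mul2,r2:4,r3:9,r4:Mul1
cycle 15: - // r0:Add1,r1:Mul2,r2:4,r3:9,r4:Mul1
cycle 16: CDB Mul1=32 // r0:Add1,r1:Mul2,r2:4,r3:9,r4:32
cycle 17: - // r0:Add1,r1:Mul2,r2:4,r3:9,r4:32
cycle 18: - // r0:Add1,r1:Mul2,r2:4,r3:9,r4:32
cycle 19: CDB Add1=36 // r0:36,r1:Mul2,r2:4,r3:9,r4:32

STATUS = TAG Mul2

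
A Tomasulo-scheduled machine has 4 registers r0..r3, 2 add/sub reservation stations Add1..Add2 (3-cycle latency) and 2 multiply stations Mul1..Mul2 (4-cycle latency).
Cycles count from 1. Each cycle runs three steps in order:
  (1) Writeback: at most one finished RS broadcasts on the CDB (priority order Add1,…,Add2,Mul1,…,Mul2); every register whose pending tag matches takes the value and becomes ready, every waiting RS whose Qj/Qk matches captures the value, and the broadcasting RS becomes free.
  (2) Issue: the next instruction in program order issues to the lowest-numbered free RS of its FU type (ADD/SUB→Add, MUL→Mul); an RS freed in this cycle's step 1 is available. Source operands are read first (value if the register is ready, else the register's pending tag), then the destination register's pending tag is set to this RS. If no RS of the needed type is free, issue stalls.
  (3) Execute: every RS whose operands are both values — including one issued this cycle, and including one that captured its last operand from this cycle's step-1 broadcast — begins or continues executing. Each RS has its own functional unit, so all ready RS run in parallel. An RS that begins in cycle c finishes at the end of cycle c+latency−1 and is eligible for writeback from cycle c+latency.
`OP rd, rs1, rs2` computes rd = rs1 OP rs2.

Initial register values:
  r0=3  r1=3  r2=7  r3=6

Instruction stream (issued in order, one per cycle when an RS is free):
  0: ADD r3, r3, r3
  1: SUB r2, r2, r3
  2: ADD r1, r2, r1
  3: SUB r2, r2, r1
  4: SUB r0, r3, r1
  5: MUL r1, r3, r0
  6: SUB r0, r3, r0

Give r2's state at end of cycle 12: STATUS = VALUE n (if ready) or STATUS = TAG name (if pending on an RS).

  c1: issue ADD r3<-Add1  regs: r0:3,r1:3,r2:7,r3:Add1
  c2: issue SUB r2<-Add2  regs: r0:3,r1:3,r2:Add2,r3:Add1
  c3: stall  regs: r0:3,r1:3,r2:Add2,r3:Add1
  c4: CDB Add1=12; issue ADD r1<-Add1  regs: r0:3,r1:Add1,r2:Add2,r3:12
  c5: stall  regs: r0:3,r1:Add1,r2:Add2,r3:12
  c6: stall  regs: r0:3,r1:Add1,r2:Add2,r3:12
  c7: CDB Add2=-5; issue SUB r2<-Add2  regs: r0:3,r1:Add1,r2:Add2,r3:12
  c8: stall  regs: r0:3,r1:Add1,r2:Add2,r3:12
  c9: stall  regs: r0:3,r1:Add1,r2:Add2,r3:12
  c10: CDB Add1=-2; issue SUB r0<-Add1  regs: r0:Add1,r1:-2,r2:Add2,r3:12
  c11: issue MUL r1<-Mul1  regs: r0:Add1,r1:Mul1,r2:Add2,r3:12
  c12: stall  regs: r0:Add1,r1:Mul1,r2:Add2,r3:12

STATUS = TAG Add2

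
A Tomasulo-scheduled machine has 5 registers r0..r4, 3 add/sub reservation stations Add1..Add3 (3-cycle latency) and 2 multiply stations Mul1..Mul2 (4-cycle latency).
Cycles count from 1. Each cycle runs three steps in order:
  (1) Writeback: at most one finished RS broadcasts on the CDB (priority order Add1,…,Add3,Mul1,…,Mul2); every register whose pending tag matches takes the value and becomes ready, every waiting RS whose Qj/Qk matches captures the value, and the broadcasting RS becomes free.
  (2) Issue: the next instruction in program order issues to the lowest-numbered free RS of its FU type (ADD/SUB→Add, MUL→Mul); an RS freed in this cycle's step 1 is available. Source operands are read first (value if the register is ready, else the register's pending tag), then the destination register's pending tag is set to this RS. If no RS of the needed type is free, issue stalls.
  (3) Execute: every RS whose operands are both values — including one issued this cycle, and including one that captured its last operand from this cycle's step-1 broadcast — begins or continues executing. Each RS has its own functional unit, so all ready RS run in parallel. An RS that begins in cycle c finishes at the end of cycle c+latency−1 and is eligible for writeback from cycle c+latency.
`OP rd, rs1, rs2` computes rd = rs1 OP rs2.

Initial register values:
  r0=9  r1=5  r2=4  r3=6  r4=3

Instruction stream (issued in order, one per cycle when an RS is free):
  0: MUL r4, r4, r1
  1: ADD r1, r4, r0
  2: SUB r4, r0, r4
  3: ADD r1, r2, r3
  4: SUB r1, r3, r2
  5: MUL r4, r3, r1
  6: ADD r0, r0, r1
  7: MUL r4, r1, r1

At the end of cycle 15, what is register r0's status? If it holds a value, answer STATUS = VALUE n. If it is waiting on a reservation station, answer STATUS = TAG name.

cycle 1: issue MUL r4<-Mul1 // r0:9,r1:5,r2:4,r3:6,r4:Mul1
cycle 2: issue ADD r1<-Add1 // r0:9,r1:Add1,r2:4,r3:6,r4:Mul1
cycle 3: issue SUB r4<-Add2 // r0:9,r1:Add1,r2:4,r3:6,r4:Add2
cycle 4: issue ADD r1<-Add3 // r0:9,r1:Add3,r2:4,r3:6,r4:Add2
cycle 5: CDB Mul1=15; stall // r0:9,r1:Add3,r2:4,r3:6,r4:Add2
cycle 6: stall // r0:9,r1:Add3,r2:4,r3:6,r4:Add2
cycle 7: CDB Add3=10; issue SUB r1<-Add3 // r0:9,r1:Add3,r2:4,r3:6,r4:Add2
cycle 8: CDB Add1=24; issue MUL r4<-Mul1 // r0:9,r1:Add3,r2:4,r3:6,r4:Mul1
cycle 9: CDB Add2=-6; issue ADD r0<-Add1 // r0:Add1,r1:Add3,r2:4,r3:6,r4:Mul1
cycle 10: CDB Add3=2; issue MUL r4<-Mul2 // r0:Add1,r1:2,r2:4,r3:6,r4:Mul2
cycle 11: - // r0:Add1,r1:2,r2:4,r3:6,r4:Mul2
cycle 12: - // r0:Add1,r1:2,r2:4,r3:6,r4:Mul2
cycle 13: CDB Add1=11 // r0:11,r1:2,r2:4,r3:6,r4:Mul2
cycle 14: CDB Mul1=12 // r0:11,r1:2,r2:4,r3:6,r4:Mul2
cycle 15: CDB Mul2=4 // r0:11,r1:2,r2:4,r3:6,r4:4

STATUS = VALUE 11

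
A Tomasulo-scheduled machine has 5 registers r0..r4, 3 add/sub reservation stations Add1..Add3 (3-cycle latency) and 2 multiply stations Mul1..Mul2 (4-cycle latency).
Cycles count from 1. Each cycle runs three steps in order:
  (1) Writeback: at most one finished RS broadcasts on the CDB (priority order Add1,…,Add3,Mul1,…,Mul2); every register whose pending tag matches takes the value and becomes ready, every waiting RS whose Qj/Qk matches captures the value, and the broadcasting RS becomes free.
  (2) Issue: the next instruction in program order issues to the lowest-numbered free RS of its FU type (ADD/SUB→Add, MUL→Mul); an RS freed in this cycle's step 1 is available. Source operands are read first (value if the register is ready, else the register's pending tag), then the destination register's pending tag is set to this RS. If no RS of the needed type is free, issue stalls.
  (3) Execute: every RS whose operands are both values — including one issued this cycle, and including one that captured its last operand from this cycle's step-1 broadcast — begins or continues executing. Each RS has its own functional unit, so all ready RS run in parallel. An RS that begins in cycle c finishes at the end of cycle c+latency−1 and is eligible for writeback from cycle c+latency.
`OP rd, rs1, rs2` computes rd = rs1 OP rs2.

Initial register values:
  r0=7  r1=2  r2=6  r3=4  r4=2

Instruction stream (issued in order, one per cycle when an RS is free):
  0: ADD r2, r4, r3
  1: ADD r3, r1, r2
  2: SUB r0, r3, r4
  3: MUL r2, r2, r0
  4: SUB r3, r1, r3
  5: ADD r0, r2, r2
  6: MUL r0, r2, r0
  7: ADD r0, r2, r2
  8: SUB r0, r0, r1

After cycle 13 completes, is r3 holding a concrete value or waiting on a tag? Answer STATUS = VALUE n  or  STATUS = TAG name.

STATUS = VALUE -6

  c1: issue ADD r2<-Add1  regs: r0:7,r1:2,r2:Add1,r3:4,r4:2
  c2: issue ADD r3<-Add2  regs: r0:7,r1:2,r2:Add1,r3:Add2,r4:2
  c3: issue SUB r0<-Add3  regs: r0:Add3,r1:2,r2:Add1,r3:Add2,r4:2
  c4: CDB Add1=6; issue MUL r2<-Mul1  regs: r0:Add3,r1:2,r2:Mul1,r3:Add2,r4:2
  c5: issue SUB r3<-Add1  regs: r0:Add3,r1:2,r2:Mul1,r3:Add1,r4:2
  c6: stall  regs: r0:Add3,r1:2,r2:Mul1,r3:Add1,r4:2
  c7: CDB Add2=8; issue ADD r0<-Add2  regs: r0:Add2,r1:2,r2:Mul1,r3:Add1,r4:2
  c8: issue MUL r0<-Mul2  regs: r0:Mul2,r1:2,r2:Mul1,r3:Add1,r4:2
  c9: stall  regs: r0:Mul2,r1:2,r2:Mul1,r3:Add1,r4:2
  c10: CDB Add1=-6; issue ADD r0<-Add1  regs: r0:Add1,r1:2,r2:Mul1,r3:-6,r4:2
  c11: CDB Add3=6; issue SUB r0<-Add3  regs: r0:Add3,r1:2,r2:Mul1,r3:-6,r4:2
  c12: -  regs: r0:Add3,r1:2,r2:Mul1,r3:-6,r4:2
  c13: -  regs: r0:Add3,r1:2,r2:Mul1,r3:-6,r4:2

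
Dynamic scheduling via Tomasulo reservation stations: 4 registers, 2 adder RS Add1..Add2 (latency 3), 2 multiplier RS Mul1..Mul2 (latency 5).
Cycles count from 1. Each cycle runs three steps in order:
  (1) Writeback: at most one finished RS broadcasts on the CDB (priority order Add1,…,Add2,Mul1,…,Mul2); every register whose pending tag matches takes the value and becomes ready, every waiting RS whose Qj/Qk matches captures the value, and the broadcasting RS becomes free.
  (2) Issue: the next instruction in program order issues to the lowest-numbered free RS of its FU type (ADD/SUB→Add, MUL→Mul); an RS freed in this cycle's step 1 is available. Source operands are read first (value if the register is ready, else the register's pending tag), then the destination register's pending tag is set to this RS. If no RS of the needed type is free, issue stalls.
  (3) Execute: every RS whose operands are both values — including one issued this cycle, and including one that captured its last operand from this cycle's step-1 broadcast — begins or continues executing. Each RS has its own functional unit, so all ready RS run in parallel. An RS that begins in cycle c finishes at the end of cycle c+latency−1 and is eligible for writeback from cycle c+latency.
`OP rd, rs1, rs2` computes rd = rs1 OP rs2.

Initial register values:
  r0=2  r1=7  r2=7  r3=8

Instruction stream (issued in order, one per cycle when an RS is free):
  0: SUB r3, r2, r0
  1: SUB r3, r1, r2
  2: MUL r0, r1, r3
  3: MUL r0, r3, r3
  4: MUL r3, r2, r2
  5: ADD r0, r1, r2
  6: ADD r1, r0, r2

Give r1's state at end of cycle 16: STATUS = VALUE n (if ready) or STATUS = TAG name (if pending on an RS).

  c1: issue SUB r3<-Add1  regs: r0:2,r1:7,r2:7,r3:Add1
  c2: issue SUB r3<-Add2  regs: r0:2,r1:7,r2:7,r3:Add2
  c3: issue MUL r0<-Mul1  regs: r0:Mul1,r1:7,r2:7,r3:Add2
  c4: CDB Add1=5; issue MUL r0<-Mul2  regs: r0:Mul2,r1:7,r2:7,r3:Add2
  c5: CDB Add2=0; stall  regs: r0:Mul2,r1:7,r2:7,r3:0
  c6: stall  regs: r0:Mul2,r1:7,r2:7,r3:0
  c7: stall  regs: r0:Mul2,r1:7,r2:7,r3:0
  c8: stall  regs: r0:Mul2,r1:7,r2:7,r3:0
  c9: stall  regs: r0:Mul2,r1:7,r2:7,r3:0
  c10: CDB Mul1=0; issue MUL r3<-Mul1  regs: r0:Mul2,r1:7,r2:7,r3:Mul1
  c11: CDB Mul2=0; issue ADD r0<-Add1  regs: r0:Add1,r1:7,r2:7,r3:Mul1
  c12: issue ADD r1<-Add2  regs: r0:Add1,r1:Add2,r2:7,r3:Mul1
  c13: -  regs: r0:Add1,r1:Add2,r2:7,r3:Mul1
  c14: CDB Add1=14  regs: r0:14,r1:Add2,r2:7,r3:Mul1
  c15: CDB Mul1=49  regs: r0:14,r1:Add2,r2:7,r3:49
  c16: -  regs: r0:14,r1:Add2,r2:7,r3:49

STATUS = TAG Add2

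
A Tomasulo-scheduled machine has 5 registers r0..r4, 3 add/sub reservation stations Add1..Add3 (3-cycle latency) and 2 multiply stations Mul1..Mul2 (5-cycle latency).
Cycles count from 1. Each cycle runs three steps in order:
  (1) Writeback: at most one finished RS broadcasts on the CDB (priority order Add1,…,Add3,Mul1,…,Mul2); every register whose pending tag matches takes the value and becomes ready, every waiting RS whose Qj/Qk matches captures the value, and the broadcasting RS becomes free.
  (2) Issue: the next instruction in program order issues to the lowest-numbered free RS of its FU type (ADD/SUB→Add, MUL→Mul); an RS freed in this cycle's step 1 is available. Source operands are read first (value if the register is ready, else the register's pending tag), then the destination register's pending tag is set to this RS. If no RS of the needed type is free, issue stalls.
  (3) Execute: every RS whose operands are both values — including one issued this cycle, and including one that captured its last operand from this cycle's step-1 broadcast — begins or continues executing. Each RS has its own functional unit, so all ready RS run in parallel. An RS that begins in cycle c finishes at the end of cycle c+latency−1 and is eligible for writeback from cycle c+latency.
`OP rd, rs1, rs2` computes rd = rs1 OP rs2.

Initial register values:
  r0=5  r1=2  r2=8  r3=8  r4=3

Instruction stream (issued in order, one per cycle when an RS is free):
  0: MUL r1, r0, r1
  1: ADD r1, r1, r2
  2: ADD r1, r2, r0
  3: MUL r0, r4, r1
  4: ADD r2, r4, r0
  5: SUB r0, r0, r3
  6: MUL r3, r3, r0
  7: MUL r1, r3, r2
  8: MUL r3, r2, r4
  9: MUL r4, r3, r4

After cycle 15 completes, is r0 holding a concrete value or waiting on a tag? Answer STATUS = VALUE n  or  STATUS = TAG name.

STATUS = VALUE 31

cycle 1: issue MUL r1<-Mul1 // r0:5,r1:Mul1,r2:8,r3:8,r4:3
cycle 2: issue ADD r1<-Add1 // r0:5,r1:Add1,r2:8,r3:8,r4:3
cycle 3: issue ADD r1<-Add2 // r0:5,r1:Add2,r2:8,r3:8,r4:3
cycle 4: issue MUL r0<-Mul2 // r0:Mul2,r1:Add2,r2:8,r3:8,r4:3
cycle 5: issue ADD r2<-Add3 // r0:Mul2,r1:Add2,r2:Add3,r3:8,r4:3
cycle 6: CDB Add2=13; issue SUB r0<-Add2 // r0:Add2,r1:13,r2:Add3,r3:8,r4:3
cycle 7: CDB Mul1=10; issue MUL r3<-Mul1 // r0:Add2,r1:13,r2:Add3,r3:Mul1,r4:3
cycle 8: stall // r0:Add2,r1:13,r2:Add3,r3:Mul1,r4:3
cycle 9: stall // r0:Add2,r1:13,r2:Add3,r3:Mul1,r4:3
cycle 10: CDB Add1=18; stall // r0:Add2,r1:13,r2:Add3,r3:Mul1,r4:3
cycle 11: CDB Mul2=39; issue MUL r1<-Mul2 // r0:Add2,r1:Mul2,r2:Add3,r3:Mul1,r4:3
cycle 12: stall // r0:Add2,r1:Mul2,r2:Add3,r3:Mul1,r4:3
cycle 13: stall // r0:Add2,r1:Mul2,r2:Add3,r3:Mul1,r4:3
cycle 14: CDB Add2=31; stall // r0:31,r1:Mul2,r2:Add3,r3:Mul1,r4:3
cycle 15: CDB Add3=42; stall // r0:31,r1:Mul2,r2:42,r3:Mul1,r4:3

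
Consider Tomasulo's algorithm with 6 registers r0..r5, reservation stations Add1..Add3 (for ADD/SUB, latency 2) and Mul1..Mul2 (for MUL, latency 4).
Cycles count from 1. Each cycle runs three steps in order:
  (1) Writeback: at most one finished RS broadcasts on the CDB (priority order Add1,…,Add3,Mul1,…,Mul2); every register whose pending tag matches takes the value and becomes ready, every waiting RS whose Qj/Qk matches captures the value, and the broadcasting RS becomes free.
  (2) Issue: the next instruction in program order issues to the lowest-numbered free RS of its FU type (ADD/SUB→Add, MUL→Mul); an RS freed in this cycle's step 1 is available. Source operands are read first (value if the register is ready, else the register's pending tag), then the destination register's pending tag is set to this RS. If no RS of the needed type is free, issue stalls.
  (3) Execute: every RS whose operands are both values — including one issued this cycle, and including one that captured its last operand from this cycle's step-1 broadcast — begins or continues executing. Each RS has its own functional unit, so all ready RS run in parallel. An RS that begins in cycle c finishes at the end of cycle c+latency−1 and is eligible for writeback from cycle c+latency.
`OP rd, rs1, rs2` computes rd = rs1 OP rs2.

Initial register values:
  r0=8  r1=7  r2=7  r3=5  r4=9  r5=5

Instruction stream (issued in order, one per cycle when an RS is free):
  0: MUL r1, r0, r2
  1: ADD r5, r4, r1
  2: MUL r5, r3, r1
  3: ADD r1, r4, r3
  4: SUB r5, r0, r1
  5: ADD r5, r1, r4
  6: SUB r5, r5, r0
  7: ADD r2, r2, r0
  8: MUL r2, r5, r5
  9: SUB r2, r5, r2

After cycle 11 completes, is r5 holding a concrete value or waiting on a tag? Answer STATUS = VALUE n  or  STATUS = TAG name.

c1: issue MUL r1<-Mul1 | r0:8,r1:Mul1,r2:7,r3:5,r4:9,r5:5
c2: issue ADD r5<-Add1 | r0:8,r1:Mul1,r2:7,r3:5,r4:9,r5:Add1
c3: issue MUL r5<-Mul2 | r0:8,r1:Mul1,r2:7,r3:5,r4:9,r5:Mul2
c4: issue ADD r1<-Add2 | r0:8,r1:Add2,r2:7,r3:5,r4:9,r5:Mul2
c5: CDB Mul1=56; issue SUB r5<-Add3 | r0:8,r1:Add2,r2:7,r3:5,r4:9,r5:Add3
c6: CDB Add2=14; issue ADD r5<-Add2 | r0:8,r1:14,r2:7,r3:5,r4:9,r5:Add2
c7: CDB Add1=65; issue SUB r5<-Add1 | r0:8,r1:14,r2:7,r3:5,r4:9,r5:Add1
c8: CDB Add2=23; issue ADD r2<-Add2 | r0:8,r1:14,r2:Add2,r3:5,r4:9,r5:Add1
c9: CDB Add3=-6; issue MUL r2<-Mul1 | r0:8,r1:14,r2:Mul1,r3:5,r4:9,r5:Add1
c10: CDB Add1=15; issue SUB r2<-Add1 | r0:8,r1:14,r2:Add1,r3:5,r4:9,r5:15
c11: CDB Add2=15 | r0:8,r1:14,r2:Add1,r3:5,r4:9,r5:15

STATUS = VALUE 15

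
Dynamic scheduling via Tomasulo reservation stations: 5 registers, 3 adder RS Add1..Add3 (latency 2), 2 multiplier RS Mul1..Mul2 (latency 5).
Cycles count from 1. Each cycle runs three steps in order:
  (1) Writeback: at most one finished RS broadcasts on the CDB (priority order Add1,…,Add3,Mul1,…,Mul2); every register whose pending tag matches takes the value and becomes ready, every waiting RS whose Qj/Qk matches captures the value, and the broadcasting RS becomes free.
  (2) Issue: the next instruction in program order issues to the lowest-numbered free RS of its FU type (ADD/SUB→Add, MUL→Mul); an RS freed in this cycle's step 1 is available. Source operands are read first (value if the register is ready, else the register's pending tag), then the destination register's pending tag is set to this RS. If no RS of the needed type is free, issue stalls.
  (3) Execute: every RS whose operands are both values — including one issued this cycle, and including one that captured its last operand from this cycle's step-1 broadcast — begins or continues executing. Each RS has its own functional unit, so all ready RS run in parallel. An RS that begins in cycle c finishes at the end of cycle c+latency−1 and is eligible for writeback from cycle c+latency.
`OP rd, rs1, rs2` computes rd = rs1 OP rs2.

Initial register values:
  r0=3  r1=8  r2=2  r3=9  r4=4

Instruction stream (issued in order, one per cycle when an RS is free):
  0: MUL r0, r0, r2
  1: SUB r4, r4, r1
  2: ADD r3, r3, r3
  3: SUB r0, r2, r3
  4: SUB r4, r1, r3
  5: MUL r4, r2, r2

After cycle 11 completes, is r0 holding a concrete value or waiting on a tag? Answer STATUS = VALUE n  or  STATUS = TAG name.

STATUS = VALUE -16

cycle 1: issue MUL r0<-Mul1 // r0:Mul1,r1:8,r2:2,r3:9,r4:4
cycle 2: issue SUB r4<-Add1 // r0:Mul1,r1:8,r2:2,r3:9,r4:Add1
cycle 3: issue ADD r3<-Add2 // r0:Mul1,r1:8,r2:2,r3:Add2,r4:Add1
cycle 4: CDB Add1=-4; issue SUB r0<-Add1 // r0:Add1,r1:8,r2:2,r3:Add2,r4:-4
cycle 5: CDB Add2=18; issue SUB r4<-Add2 // r0:Add1,r1:8,r2:2,r3:18,r4:Add2
cycle 6: CDB Mul1=6; issue MUL r4<-Mul1 // r0:Add1,r1:8,r2:2,r3:18,r4:Mul1
cycle 7: CDB Add1=-16 // r0:-16,r1:8,r2:2,r3:18,r4:Mul1
cycle 8: CDB Add2=-10 // r0:-16,r1:8,r2:2,r3:18,r4:Mul1
cycle 9: - // r0:-16,r1:8,r2:2,r3:18,r4:Mul1
cycle 10: - // r0:-16,r1:8,r2:2,r3:18,r4:Mul1
cycle 11: CDB Mul1=4 // r0:-16,r1:8,r2:2,r3:18,r4:4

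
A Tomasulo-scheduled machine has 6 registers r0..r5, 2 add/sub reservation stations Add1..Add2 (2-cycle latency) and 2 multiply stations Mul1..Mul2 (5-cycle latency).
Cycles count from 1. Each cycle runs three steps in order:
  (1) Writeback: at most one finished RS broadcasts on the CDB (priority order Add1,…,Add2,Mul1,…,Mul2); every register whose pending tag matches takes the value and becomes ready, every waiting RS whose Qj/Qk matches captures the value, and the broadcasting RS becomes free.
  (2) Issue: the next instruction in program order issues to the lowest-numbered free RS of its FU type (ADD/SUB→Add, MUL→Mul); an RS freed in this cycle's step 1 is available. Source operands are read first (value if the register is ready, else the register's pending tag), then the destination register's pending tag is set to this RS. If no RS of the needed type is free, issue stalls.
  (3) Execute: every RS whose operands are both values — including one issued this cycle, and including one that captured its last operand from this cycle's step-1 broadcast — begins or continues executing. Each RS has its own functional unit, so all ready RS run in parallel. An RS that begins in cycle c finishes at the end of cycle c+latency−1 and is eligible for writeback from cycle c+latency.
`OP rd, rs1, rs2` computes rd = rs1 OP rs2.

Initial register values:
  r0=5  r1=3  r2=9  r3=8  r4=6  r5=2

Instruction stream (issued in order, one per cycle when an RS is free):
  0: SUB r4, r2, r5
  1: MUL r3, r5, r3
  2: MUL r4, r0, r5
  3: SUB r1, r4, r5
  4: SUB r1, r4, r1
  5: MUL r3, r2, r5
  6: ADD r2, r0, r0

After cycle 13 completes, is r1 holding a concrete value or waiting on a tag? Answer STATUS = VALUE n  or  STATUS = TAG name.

STATUS = VALUE 2

c1: issue SUB r4<-Add1 | r0:5,r1:3,r2:9,r3:8,r4:Add1,r5:2
c2: issue MUL r3<-Mul1 | r0:5,r1:3,r2:9,r3:Mul1,r4:Add1,r5:2
c3: CDB Add1=7; issue MUL r4<-Mul2 | r0:5,r1:3,r2:9,r3:Mul1,r4:Mul2,r5:2
c4: issue SUB r1<-Add1 | r0:5,r1:Add1,r2:9,r3:Mul1,r4:Mul2,r5:2
c5: issue SUB r1<-Add2 | r0:5,r1:Add2,r2:9,r3:Mul1,r4:Mul2,r5:2
c6: stall | r0:5,r1:Add2,r2:9,r3:Mul1,r4:Mul2,r5:2
c7: CDB Mul1=16; issue MUL r3<-Mul1 | r0:5,r1:Add2,r2:9,r3:Mul1,r4:Mul2,r5:2
c8: CDB Mul2=10; stall | r0:5,r1:Add2,r2:9,r3:Mul1,r4:10,r5:2
c9: stall | r0:5,r1:Add2,r2:9,r3:Mul1,r4:10,r5:2
c10: CDB Add1=8; issue ADD r2<-Add1 | r0:5,r1:Add2,r2:Add1,r3:Mul1,r4:10,r5:2
c11: - | r0:5,r1:Add2,r2:Add1,r3:Mul1,r4:10,r5:2
c12: CDB Add1=10 | r0:5,r1:Add2,r2:10,r3:Mul1,r4:10,r5:2
c13: CDB Add2=2 | r0:5,r1:2,r2:10,r3:Mul1,r4:10,r5:2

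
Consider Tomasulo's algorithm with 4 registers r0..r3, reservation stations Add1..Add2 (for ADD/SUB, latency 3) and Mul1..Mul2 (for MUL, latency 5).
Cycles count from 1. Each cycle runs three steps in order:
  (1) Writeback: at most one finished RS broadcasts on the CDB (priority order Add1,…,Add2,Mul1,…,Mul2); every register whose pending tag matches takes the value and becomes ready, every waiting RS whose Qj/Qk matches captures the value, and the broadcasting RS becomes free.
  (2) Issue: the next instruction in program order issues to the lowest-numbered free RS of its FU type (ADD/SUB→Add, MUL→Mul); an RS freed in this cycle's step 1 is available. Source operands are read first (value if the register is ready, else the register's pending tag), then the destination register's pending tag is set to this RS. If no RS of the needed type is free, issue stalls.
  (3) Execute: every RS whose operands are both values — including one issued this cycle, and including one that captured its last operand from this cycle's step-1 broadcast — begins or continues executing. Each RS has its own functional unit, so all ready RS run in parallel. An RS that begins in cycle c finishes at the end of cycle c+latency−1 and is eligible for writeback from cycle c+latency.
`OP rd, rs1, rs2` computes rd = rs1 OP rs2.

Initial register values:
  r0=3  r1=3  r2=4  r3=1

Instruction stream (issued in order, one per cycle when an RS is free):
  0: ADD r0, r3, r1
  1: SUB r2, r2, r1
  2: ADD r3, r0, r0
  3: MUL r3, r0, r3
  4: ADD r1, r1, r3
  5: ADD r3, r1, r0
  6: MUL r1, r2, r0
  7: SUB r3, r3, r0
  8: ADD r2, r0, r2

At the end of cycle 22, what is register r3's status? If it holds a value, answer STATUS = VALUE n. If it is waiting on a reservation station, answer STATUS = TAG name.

STATUS = VALUE 35

c1: issue ADD r0<-Add1 | r0:Add1,r1:3,r2:4,r3:1
c2: issue SUB r2<-Add2 | r0:Add1,r1:3,r2:Add2,r3:1
c3: stall | r0:Add1,r1:3,r2:Add2,r3:1
c4: CDB Add1=4; issue ADD r3<-Add1 | r0:4,r1:3,r2:Add2,r3:Add1
c5: CDB Add2=1; issue MUL r3<-Mul1 | r0:4,r1:3,r2:1,r3:Mul1
c6: issue ADD r1<-Add2 | r0:4,r1:Add2,r2:1,r3:Mul1
c7: CDB Add1=8; issue ADD r3<-Add1 | r0:4,r1:Add2,r2:1,r3:Add1
c8: issue MUL r1<-Mul2 | r0:4,r1:Mul2,r2:1,r3:Add1
c9: stall | r0:4,r1:Mul2,r2:1,r3:Add1
c10: stall | r0:4,r1:Mul2,r2:1,r3:Add1
c11: stall | r0:4,r1:Mul2,r2:1,r3:Add1
c12: CDB Mul1=32; stall | r0:4,r1:Mul2,r2:1,r3:Add1
c13: CDB Mul2=4; stall | r0:4,r1:4,r2:1,r3:Add1
c14: stall | r0:4,r1:4,r2:1,r3:Add1
c15: CDB Add2=35; issue SUB r3<-Add2 | r0:4,r1:4,r2:1,r3:Add2
c16: stall | r0:4,r1:4,r2:1,r3:Add2
c17: stall | r0:4,r1:4,r2:1,r3:Add2
c18: CDB Add1=39; issue ADD r2<-Add1 | r0:4,r1:4,r2:Add1,r3:Add2
c19: - | r0:4,r1:4,r2:Add1,r3:Add2
c20: - | r0:4,r1:4,r2:Add1,r3:Add2
c21: CDB Add1=5 | r0:4,r1:4,r2:5,r3:Add2
c22: CDB Add2=35 | r0:4,r1:4,r2:5,r3:35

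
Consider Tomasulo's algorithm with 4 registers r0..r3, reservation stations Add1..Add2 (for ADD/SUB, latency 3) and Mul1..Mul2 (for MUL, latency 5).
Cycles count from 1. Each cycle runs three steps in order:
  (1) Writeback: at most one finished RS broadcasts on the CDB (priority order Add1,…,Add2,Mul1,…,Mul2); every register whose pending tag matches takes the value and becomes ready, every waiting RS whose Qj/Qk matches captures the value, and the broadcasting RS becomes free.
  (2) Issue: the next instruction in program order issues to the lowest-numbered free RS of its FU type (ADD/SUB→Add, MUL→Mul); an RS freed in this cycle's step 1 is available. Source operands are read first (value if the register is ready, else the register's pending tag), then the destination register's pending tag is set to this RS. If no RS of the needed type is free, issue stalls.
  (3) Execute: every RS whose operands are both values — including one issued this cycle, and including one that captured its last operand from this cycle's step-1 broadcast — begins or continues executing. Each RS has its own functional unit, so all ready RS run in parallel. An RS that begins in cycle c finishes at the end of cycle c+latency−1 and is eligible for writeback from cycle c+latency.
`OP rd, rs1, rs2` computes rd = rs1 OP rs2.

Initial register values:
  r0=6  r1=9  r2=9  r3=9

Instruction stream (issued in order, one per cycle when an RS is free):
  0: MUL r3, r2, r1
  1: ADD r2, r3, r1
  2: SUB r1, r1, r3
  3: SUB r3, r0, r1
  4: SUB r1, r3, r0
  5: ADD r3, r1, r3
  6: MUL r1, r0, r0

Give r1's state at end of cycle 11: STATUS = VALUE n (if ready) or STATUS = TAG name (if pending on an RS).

STATUS = TAG Add2

cycle 1: issue MUL r3<-Mul1 // r0:6,r1:9,r2:9,r3:Mul1
cycle 2: issue ADD r2<-Add1 // r0:6,r1:9,r2:Add1,r3:Mul1
cycle 3: issue SUB r1<-Add2 // r0:6,r1:Add2,r2:Add1,r3:Mul1
cycle 4: stall // r0:6,r1:Add2,r2:Add1,r3:Mul1
cycle 5: stall // r0:6,r1:Add2,r2:Add1,r3:Mul1
cycle 6: CDB Mul1=81; stall // r0:6,r1:Add2,r2:Add1,r3:81
cycle 7: stall // r0:6,r1:Add2,r2:Add1,r3:81
cycle 8: stall // r0:6,r1:Add2,r2:Add1,r3:81
cycle 9: CDB Add1=90; issue SUB r3<-Add1 // r0:6,r1:Add2,r2:90,r3:Add1
cycle 10: CDB Add2=-72; issue SUB r1<-Add2 // r0:6,r1:Add2,r2:90,r3:Add1
cycle 11: stall // r0:6,r1:Add2,r2:90,r3:Add1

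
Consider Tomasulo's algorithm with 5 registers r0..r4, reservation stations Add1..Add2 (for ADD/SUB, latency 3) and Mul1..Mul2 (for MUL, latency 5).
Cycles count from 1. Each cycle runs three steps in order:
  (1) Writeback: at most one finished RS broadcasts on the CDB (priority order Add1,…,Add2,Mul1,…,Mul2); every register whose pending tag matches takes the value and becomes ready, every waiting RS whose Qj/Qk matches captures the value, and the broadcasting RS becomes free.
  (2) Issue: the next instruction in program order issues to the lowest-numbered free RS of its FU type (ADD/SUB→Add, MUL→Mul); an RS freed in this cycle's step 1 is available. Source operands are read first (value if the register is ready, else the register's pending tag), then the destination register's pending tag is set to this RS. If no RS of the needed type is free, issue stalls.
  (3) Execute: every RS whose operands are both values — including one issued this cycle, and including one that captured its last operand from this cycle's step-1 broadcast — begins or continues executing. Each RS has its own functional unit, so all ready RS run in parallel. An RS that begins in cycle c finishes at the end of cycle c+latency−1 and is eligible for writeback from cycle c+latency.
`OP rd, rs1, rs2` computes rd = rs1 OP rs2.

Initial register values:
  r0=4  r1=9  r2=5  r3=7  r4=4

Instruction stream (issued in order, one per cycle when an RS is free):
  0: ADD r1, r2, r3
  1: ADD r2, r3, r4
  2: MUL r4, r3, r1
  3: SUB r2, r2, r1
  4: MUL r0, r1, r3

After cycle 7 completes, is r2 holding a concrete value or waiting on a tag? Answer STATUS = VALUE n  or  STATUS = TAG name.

c1: issue ADD r1<-Add1 | r0:4,r1:Add1,r2:5,r3:7,r4:4
c2: issue ADD r2<-Add2 | r0:4,r1:Add1,r2:Add2,r3:7,r4:4
c3: issue MUL r4<-Mul1 | r0:4,r1:Add1,r2:Add2,r3:7,r4:Mul1
c4: CDB Add1=12; issue SUB r2<-Add1 | r0:4,r1:12,r2:Add1,r3:7,r4:Mul1
c5: CDB Add2=11; issue MUL r0<-Mul2 | r0:Mul2,r1:12,r2:Add1,r3:7,r4:Mul1
c6: - | r0:Mul2,r1:12,r2:Add1,r3:7,r4:Mul1
c7: - | r0:Mul2,r1:12,r2:Add1,r3:7,r4:Mul1

STATUS = TAG Add1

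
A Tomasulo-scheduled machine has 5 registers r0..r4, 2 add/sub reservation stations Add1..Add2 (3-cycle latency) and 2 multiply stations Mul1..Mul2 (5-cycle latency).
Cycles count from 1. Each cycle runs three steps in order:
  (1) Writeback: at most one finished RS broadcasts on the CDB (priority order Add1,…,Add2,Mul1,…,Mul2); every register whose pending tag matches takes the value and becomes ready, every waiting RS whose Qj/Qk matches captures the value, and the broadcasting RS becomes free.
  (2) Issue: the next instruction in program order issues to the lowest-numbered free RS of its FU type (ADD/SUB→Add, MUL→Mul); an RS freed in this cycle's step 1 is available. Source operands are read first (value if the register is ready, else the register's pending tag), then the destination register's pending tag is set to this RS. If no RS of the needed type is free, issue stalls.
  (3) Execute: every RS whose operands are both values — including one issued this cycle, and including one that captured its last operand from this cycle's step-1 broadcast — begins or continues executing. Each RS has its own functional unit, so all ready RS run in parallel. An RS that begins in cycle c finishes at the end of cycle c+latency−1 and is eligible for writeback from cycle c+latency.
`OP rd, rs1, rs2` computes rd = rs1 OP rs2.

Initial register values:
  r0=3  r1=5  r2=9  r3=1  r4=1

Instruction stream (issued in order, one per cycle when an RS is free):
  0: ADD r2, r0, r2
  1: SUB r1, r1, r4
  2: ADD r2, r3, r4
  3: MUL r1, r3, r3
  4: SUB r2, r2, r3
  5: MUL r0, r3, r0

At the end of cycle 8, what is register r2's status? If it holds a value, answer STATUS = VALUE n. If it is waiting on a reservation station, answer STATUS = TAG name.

STATUS = TAG Add2

cycle 1: issue ADD r2<-Add1 // r0:3,r1:5,r2:Add1,r3:1,r4:1
cycle 2: issue SUB r1<-Add2 // r0:3,r1:Add2,r2:Add1,r3:1,r4:1
cycle 3: stall // r0:3,r1:Add2,r2:Add1,r3:1,r4:1
cycle 4: CDB Add1=12; issue ADD r2<-Add1 // r0:3,r1:Add2,r2:Add1,r3:1,r4:1
cycle 5: CDB Add2=4; issue MUL r1<-Mul1 // r0:3,r1:Mul1,r2:Add1,r3:1,r4:1
cycle 6: issue SUB r2<-Add2 // r0:3,r1:Mul1,r2:Add2,r3:1,r4:1
cycle 7: CDB Add1=2; issue MUL r0<-Mul2 // r0:Mul2,r1:Mul1,r2:Add2,r3:1,r4:1
cycle 8: - // r0:Mul2,r1:Mul1,r2:Add2,r3:1,r4:1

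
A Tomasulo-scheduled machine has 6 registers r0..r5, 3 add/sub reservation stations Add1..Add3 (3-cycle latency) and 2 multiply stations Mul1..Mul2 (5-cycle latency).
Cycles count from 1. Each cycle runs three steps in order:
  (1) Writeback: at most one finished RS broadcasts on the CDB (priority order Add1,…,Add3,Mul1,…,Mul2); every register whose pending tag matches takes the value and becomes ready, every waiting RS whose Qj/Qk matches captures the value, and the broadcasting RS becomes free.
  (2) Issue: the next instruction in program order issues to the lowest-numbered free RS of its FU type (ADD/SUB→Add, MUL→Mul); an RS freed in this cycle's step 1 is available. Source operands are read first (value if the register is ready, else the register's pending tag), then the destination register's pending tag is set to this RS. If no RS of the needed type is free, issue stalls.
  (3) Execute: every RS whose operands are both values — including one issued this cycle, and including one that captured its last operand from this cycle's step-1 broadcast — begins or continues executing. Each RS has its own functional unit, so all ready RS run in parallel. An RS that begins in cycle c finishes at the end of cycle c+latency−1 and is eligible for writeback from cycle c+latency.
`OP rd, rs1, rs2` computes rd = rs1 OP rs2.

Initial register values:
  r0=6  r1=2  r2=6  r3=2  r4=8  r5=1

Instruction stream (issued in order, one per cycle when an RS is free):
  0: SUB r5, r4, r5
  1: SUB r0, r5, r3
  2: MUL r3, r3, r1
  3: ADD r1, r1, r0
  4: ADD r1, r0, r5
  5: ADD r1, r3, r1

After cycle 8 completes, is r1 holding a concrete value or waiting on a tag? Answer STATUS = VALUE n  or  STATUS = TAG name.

STATUS = TAG Add2

cycle 1: issue SUB r5<-Add1 // r0:6,r1:2,r2:6,r3:2,r4:8,r5:Add1
cycle 2: issue SUB r0<-Add2 // r0:Add2,r1:2,r2:6,r3:2,r4:8,r5:Add1
cycle 3: issue MUL r3<-Mul1 // r0:Add2,r1:2,r2:6,r3:Mul1,r4:8,r5:Add1
cycle 4: CDB Add1=7; issue ADD r1<-Add1 // r0:Add2,r1:Add1,r2:6,r3:Mul1,r4:8,r5:7
cycle 5: issue ADD r1<-Add3 // r0:Add2,r1:Add3,r2:6,r3:Mul1,r4:8,r5:7
cycle 6: stall // r0:Add2,r1:Add3,r2:6,r3:Mul1,r4:8,r5:7
cycle 7: CDB Add2=5; issue ADD r1<-Add2 // r0:5,r1:Add2,r2:6,r3:Mul1,r4:8,r5:7
cycle 8: CDB Mul1=4 // r0:5,r1:Add2,r2:6,r3:4,r4:8,r5:7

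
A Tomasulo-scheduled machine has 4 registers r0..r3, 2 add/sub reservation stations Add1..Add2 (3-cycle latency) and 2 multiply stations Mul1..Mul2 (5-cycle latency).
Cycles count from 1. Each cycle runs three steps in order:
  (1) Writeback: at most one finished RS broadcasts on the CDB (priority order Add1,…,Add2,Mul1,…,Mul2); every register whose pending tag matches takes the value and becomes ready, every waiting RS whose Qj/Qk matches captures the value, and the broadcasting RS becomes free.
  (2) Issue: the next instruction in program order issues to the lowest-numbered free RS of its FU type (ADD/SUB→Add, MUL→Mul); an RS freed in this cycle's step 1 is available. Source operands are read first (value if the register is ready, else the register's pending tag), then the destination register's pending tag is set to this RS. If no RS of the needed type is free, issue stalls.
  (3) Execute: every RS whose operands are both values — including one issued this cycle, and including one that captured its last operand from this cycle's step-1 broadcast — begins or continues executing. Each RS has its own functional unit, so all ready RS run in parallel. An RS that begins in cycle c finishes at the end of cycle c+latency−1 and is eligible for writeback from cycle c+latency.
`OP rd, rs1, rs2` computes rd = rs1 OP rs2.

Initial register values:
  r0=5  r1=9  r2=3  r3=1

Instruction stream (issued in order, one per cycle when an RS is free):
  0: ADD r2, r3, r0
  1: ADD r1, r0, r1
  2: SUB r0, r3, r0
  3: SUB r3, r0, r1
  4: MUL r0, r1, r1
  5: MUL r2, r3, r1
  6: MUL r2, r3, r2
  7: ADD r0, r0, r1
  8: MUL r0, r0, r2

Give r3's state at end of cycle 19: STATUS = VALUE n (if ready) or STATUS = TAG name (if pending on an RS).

STATUS = VALUE -18

c1: issue ADD r2<-Add1 | r0:5,r1:9,r2:Add1,r3:1
c2: issue ADD r1<-Add2 | r0:5,r1:Add2,r2:Add1,r3:1
c3: stall | r0:5,r1:Add2,r2:Add1,r3:1
c4: CDB Add1=6; issue SUB r0<-Add1 | r0:Add1,r1:Add2,r2:6,r3:1
c5: CDB Add2=14; issue SUB r3<-Add2 | r0:Add1,r1:14,r2:6,r3:Add2
c6: issue MUL r0<-Mul1 | r0:Mul1,r1:14,r2:6,r3:Add2
c7: CDB Add1=-4; issue MUL r2<-Mul2 | r0:Mul1,r1:14,r2:Mul2,r3:Add2
c8: stall | r0:Mul1,r1:14,r2:Mul2,r3:Add2
c9: stall | r0:Mul1,r1:14,r2:Mul2,r3:Add2
c10: CDB Add2=-18; stall | r0:Mul1,r1:14,r2:Mul2,r3:-18
c11: CDB Mul1=196; issue MUL r2<-Mul1 | r0:196,r1:14,r2:Mul1,r3:-18
c12: issue ADD r0<-Add1 | r0:Add1,r1:14,r2:Mul1,r3:-18
c13: stall | r0:Add1,r1:14,r2:Mul1,r3:-18
c14: stall | r0:Add1,r1:14,r2:Mul1,r3:-18
c15: CDB Add1=210; stall | r0:210,r1:14,r2:Mul1,r3:-18
c16: CDB Mul2=-252; issue MUL r0<-Mul2 | r0:Mul2,r1:14,r2:Mul1,r3:-18
c17: - | r0:Mul2,r1:14,r2:Mul1,r3:-18
c18: - | r0:Mul2,r1:14,r2:Mul1,r3:-18
c19: - | r0:Mul2,r1:14,r2:Mul1,r3:-18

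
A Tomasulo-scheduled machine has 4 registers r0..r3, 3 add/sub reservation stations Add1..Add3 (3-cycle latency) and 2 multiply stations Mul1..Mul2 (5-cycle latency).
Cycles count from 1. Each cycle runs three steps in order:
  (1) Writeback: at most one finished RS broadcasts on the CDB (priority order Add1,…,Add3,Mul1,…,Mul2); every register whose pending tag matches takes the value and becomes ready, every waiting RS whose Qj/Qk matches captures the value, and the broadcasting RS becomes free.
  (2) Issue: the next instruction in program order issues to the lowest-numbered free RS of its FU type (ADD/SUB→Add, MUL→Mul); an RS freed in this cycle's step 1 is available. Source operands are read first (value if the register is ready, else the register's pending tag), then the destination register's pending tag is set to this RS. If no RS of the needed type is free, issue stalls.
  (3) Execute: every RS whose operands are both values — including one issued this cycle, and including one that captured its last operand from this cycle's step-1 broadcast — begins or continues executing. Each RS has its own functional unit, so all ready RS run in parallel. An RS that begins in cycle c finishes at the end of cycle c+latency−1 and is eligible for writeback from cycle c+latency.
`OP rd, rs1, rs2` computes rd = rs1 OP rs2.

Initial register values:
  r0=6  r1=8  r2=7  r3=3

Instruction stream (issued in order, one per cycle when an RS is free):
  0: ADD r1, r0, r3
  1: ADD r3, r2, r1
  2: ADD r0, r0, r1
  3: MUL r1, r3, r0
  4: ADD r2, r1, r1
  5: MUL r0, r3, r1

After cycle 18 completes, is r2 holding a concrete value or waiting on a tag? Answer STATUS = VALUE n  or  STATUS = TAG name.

c1: issue ADD r1<-Add1 | r0:6,r1:Add1,r2:7,r3:3
c2: issue ADD r3<-Add2 | r0:6,r1:Add1,r2:7,r3:Add2
c3: issue ADD r0<-Add3 | r0:Add3,r1:Add1,r2:7,r3:Add2
c4: CDB Add1=9; issue MUL r1<-Mul1 | r0:Add3,r1:Mul1,r2:7,r3:Add2
c5: issue ADD r2<-Add1 | r0:Add3,r1:Mul1,r2:Add1,r3:Add2
c6: issue MUL r0<-Mul2 | r0:Mul2,r1:Mul1,r2:Add1,r3:Add2
c7: CDB Add2=16 | r0:Mul2,r1:Mul1,r2:Add1,r3:16
c8: CDB Add3=15 | r0:Mul2,r1:Mul1,r2:Add1,r3:16
c9: - | r0:Mul2,r1:Mul1,r2:Add1,r3:16
c10: - | r0:Mul2,r1:Mul1,r2:Add1,r3:16
c11: - | r0:Mul2,r1:Mul1,r2:Add1,r3:16
c12: - | r0:Mul2,r1:Mul1,r2:Add1,r3:16
c13: CDB Mul1=240 | r0:Mul2,r1:240,r2:Add1,r3:16
c14: - | r0:Mul2,r1:240,r2:Add1,r3:16
c15: - | r0:Mul2,r1:240,r2:Add1,r3:16
c16: CDB Add1=480 | r0:Mul2,r1:240,r2:480,r3:16
c17: - | r0:Mul2,r1:240,r2:480,r3:16
c18: CDB Mul2=3840 | r0:3840,r1:240,r2:480,r3:16

STATUS = VALUE 480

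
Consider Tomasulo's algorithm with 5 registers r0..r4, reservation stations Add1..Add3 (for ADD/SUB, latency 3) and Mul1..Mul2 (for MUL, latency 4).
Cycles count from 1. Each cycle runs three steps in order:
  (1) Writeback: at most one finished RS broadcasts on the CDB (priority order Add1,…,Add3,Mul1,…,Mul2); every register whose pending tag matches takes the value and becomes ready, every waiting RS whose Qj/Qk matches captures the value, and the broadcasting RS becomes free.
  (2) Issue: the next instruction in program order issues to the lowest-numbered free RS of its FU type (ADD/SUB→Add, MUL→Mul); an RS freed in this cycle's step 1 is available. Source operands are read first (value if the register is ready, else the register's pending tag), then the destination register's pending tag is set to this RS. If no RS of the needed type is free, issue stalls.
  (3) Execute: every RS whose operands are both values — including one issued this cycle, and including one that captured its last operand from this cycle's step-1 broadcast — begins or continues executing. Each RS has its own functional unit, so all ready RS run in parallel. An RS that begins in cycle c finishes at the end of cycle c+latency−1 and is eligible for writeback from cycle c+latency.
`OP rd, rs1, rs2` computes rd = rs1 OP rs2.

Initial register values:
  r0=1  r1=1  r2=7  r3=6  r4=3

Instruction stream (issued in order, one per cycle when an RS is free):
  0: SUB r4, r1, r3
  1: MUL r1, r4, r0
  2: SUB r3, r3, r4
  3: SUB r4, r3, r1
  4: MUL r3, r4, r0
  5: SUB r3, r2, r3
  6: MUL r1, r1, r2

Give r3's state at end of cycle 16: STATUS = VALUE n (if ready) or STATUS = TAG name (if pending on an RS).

cycle 1: issue SUB r4<-Add1 // r0:1,r1:1,r2:7,r3:6,r4:Add1
cycle 2: issue MUL r1<-Mul1 // r0:1,r1:Mul1,r2:7,r3:6,r4:Add1
cycle 3: issue SUB r3<-Add2 // r0:1,r1:Mul1,r2:7,r3:Add2,r4:Add1
cycle 4: CDB Add1=-5; issue SUB r4<-Add1 // r0:1,r1:Mul1,r2:7,r3:Add2,r4:Add1
cycle 5: issue MUL r3<-Mul2 // r0:1,r1:Mul1,r2:7,r3:Mul2,r4:Add1
cycle 6: issue SUB r3<-Add3 // r0:1,r1:Mul1,r2:7,r3:Add3,r4:Add1
cycle 7: CDB Add2=11; stall // r0:1,r1:Mul1,r2:7,r3:Add3,r4:Add1
cycle 8: CDB Mul1=-5; issue MUL r1<-Mul1 // r0:1,r1:Mul1,r2:7,r3:Add3,r4:Add1
cycle 9: - // r0:1,r1:Mul1,r2:7,r3:Add3,r4:Add1
cycle 10: - // r0:1,r1:Mul1,r2:7,r3:Add3,r4:Add1
cycle 11: CDB Add1=16 // r0:1,r1:Mul1,r2:7,r3:Add3,r4:16
cycle 12: CDB Mul1=-35 // r0:1,r1:-35,r2:7,r3:Add3,r4:16
cycle 13: - // r0:1,r1:-35,r2:7,r3:Add3,r4:16
cycle 14: - // r0:1,r1:-35,r2:7,r3:Add3,r4:16
cycle 15: CDB Mul2=16 // r0:1,r1:-35,r2:7,r3:Add3,r4:16
cycle 16: - // r0:1,r1:-35,r2:7,r3:Add3,r4:16

STATUS = TAG Add3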